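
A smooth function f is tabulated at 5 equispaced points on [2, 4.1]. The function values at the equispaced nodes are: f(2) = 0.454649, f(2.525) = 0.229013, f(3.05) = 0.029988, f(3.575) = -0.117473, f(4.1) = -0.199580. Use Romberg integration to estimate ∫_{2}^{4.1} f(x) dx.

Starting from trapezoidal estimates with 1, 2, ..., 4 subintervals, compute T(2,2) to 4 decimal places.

T(0,0) (trapezoid, 1 panel, h=2.1000): 0.267822
T(1,0) (trapezoid, 2 panels, h=1.0500): 0.165399
T(2,0) (trapezoid, 4 panels, h=0.5250): 0.141258
T(1,1) = 0.165399 + (0.165399 − 0.267822)/3 = 0.131258
T(2,1) = 0.141258 + (0.141258 − 0.165399)/3 = 0.133211
T(2,2) = 0.133211 + (0.133211 − 0.131258)/15 = 0.133341

0.1333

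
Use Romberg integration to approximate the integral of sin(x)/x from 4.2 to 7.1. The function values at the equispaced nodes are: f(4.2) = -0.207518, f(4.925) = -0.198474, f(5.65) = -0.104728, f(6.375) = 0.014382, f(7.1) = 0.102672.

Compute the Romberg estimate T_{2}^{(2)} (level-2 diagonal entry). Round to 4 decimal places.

T_{0}^{(0)} (trapezoid, 1 panel, h=2.9000): -0.152027
T_{1}^{(0)} (trapezoid, 2 panels, h=1.4500): -0.227869
T_{2}^{(0)} (trapezoid, 4 panels, h=0.7250): -0.247401
T_{1}^{(1)} = -0.227869 + (-0.227869 − (-0.152027))/3 = -0.253150
T_{2}^{(1)} = -0.247401 + (-0.247401 − (-0.227869))/3 = -0.253912
T_{2}^{(2)} = -0.253912 + (-0.253912 − (-0.253150))/15 = -0.253963

-0.2540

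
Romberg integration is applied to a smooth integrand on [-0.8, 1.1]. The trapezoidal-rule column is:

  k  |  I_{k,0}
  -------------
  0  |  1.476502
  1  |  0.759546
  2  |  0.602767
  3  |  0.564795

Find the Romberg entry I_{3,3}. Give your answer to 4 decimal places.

0.5522

Richardson extrapolation on the trapezoidal column (denominator 4−1=3):
I_{1,1} = (4·0.759546 − 1.476502) / 3 = 0.520561
I_{2,1} = 0.602767 + (0.602767 − 0.759546)/3 = 0.550507
I_{3,1} = (4·0.564795 − 0.602767) / 3 = 0.552138
I_{2,2} = 0.550507 + (0.550507 − 0.520561)/15 = 0.552503
I_{3,2} = 0.552138 + (0.552138 − 0.550507)/15 = 0.552247
I_{3,3} = (64·0.552247 − 0.552503) / 63 = 0.552243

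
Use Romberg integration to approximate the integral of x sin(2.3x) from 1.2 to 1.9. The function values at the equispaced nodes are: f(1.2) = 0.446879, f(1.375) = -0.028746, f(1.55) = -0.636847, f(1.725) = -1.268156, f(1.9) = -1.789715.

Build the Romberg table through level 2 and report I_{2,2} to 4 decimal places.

I_{0,0} (trapezoid, 1 panel, h=0.7000): -0.469993
I_{1,0} (trapezoid, 2 panels, h=0.3500): -0.457893
I_{2,0} (trapezoid, 4 panels, h=0.1750): -0.455904
I_{1,1} = -0.457893 + (-0.457893 − (-0.469993))/3 = -0.453860
I_{2,1} = -0.455904 + (-0.455904 − (-0.457893))/3 = -0.455241
I_{2,2} = -0.455241 + (-0.455241 − (-0.453860))/15 = -0.455333

-0.4553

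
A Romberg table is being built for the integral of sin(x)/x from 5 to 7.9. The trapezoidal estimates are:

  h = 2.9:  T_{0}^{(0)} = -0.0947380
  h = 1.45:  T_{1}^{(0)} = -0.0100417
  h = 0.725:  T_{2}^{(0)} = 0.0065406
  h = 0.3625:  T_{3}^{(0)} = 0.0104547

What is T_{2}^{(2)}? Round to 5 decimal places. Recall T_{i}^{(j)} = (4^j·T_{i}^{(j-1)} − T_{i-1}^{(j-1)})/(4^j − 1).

0.01166

Richardson extrapolation on the trapezoidal column (denominator 4−1=3):
T_{1}^{(1)} = -0.0100417 + (-0.0100417 − (-0.0947380))/3 = 0.0181904
T_{2}^{(1)} = 0.0065406 + (0.0065406 − (-0.0100417))/3 = 0.0120680
T_{2}^{(2)} = (16·0.0120680 − 0.0181904) / 15 = 0.0116598
(Column j=1 coincides with Simpson's rule on the same nodes.)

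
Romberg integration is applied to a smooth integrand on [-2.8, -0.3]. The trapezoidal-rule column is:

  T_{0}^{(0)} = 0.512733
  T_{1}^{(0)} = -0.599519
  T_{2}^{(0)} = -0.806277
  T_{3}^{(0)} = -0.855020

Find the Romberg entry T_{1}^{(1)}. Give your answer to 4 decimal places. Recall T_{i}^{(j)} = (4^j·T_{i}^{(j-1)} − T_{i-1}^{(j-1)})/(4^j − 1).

T_{1}^{(1)} = (4·(-0.599519) − 0.512733) / 3 = -0.970270

-0.9703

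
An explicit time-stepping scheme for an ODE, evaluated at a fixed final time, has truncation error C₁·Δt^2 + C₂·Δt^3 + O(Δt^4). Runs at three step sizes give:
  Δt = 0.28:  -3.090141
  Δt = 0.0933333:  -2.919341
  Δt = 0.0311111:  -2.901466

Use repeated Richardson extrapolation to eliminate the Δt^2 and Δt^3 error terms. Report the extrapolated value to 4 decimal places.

-2.8993

First eliminate the Δt^2 term (factor 3^2 = 9):
  B₁ = (9·(-2.919341) − (-3.090141))/8 = -2.897991
  B₂ = (9·(-2.901466) − (-2.919341))/8 = -2.899232
Then eliminate the Δt^3 term (factor 3^3 = 27):
  (27·(-2.899232) − (-2.897991))/26 = -2.899280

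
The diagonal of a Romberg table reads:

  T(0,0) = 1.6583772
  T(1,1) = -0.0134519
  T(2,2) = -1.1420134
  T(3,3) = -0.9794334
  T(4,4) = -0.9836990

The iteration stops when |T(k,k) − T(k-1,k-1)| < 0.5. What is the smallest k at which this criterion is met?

k = 3

|T(1,1) − T(0,0)| = 1.6718291 ≥ 0.5
|T(2,2) − T(1,1)| = 1.1285615 ≥ 0.5
|T(3,3) − T(2,2)| = 0.1625800 < 0.5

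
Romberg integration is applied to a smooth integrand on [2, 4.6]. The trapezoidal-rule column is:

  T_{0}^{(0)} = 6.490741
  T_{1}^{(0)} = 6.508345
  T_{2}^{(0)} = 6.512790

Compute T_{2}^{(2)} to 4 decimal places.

T_{1}^{(1)} = 6.508345 + (6.508345 − 6.490741)/3 = 6.514213
T_{2}^{(1)} = (4·6.512790 − 6.508345) / 3 = 6.514272
T_{2}^{(2)} = (16·6.514272 − 6.514213) / 15 = 6.514276

6.5143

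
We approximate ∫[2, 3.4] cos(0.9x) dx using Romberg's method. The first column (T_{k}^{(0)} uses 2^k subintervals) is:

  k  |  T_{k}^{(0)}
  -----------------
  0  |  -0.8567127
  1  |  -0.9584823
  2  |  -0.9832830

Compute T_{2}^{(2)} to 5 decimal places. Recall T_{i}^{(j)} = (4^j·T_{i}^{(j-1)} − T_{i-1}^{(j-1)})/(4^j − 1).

T_{1}^{(1)} = (4·(-0.9584823) − (-0.8567127)) / 3 = -0.9924055
T_{2}^{(1)} = -0.9832830 + (-0.9832830 − (-0.9584823))/3 = -0.9915499
T_{2}^{(2)} = (16·(-0.9915499) − (-0.9924055)) / 15 = -0.9914929

-0.99149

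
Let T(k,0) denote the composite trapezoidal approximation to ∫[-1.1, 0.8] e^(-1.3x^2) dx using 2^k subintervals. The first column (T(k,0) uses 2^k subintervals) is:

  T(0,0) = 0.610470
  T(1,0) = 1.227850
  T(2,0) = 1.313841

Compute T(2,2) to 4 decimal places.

T(1,1) = 1.227850 + (1.227850 − 0.610470)/3 = 1.433643
T(2,1) = (4·1.313841 − 1.227850) / 3 = 1.342505
T(2,2) = 1.342505 + (1.342505 − 1.433643)/15 = 1.336429

1.3364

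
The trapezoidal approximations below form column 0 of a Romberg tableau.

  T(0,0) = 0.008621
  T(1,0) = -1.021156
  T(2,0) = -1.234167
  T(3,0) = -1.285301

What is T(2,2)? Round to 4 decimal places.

Richardson extrapolation on the trapezoidal column (denominator 4−1=3):
T(1,1) = -1.021156 + (-1.021156 − 0.008621)/3 = -1.364415
T(2,1) = (4·(-1.234167) − (-1.021156)) / 3 = -1.305171
T(2,2) = (16·(-1.305171) − (-1.364415)) / 15 = -1.301221
(Column j=1 coincides with Simpson's rule on the same nodes.)

-1.3012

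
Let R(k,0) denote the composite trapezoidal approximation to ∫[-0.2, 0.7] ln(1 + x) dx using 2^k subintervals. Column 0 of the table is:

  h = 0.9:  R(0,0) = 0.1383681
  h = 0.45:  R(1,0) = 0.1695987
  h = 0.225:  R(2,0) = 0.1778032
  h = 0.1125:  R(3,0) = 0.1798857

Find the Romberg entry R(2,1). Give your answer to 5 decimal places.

0.18054

R(2,1) = (4·0.1778032 − 0.1695987) / 3 = 0.1805380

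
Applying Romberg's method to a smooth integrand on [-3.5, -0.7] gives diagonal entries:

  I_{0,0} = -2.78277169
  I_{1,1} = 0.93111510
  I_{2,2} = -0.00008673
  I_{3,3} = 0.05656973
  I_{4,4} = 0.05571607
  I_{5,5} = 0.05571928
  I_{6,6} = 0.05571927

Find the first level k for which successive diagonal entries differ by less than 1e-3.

|I_{1,1} − I_{0,0}| = 3.71388679 ≥ 1e-3
|I_{2,2} − I_{1,1}| = 0.93120183 ≥ 1e-3
|I_{3,3} − I_{2,2}| = 0.05665646 ≥ 1e-3
|I_{4,4} − I_{3,3}| = 0.00085366 < 1e-3

k = 4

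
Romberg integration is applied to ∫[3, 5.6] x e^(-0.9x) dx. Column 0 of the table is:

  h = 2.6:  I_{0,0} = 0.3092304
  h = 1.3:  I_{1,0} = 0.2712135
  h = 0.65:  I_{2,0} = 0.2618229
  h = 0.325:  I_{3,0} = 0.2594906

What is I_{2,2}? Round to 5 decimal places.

I_{1,1} = (4·0.2712135 − 0.3092304) / 3 = 0.2585412
I_{2,1} = 0.2618229 + (0.2618229 − 0.2712135)/3 = 0.2586927
I_{2,2} = 0.2586927 + (0.2586927 − 0.2585412)/15 = 0.2587028

0.25870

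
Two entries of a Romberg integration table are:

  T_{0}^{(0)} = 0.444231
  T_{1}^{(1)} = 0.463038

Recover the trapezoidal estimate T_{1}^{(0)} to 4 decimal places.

From T_{1}^{(1)} = (4·T_{1}^{(0)} − T_{0}^{(0)})/3, solve for T_{1}^{(0)}:
4·T_{1}^{(0)} = 3·0.463038 + 0.444231 = 1.833345
T_{1}^{(0)} = 0.458336

0.4583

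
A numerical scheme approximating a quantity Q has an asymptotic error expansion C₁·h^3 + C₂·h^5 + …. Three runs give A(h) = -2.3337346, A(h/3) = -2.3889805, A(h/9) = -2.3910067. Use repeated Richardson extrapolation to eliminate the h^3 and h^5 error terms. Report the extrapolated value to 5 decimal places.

-2.39108

First eliminate the h^3 term (factor 3^3 = 27):
  B₁ = (27·(-2.3889805) − (-2.3337346))/26 = -2.3911053
  B₂ = (27·(-2.3910067) − (-2.3889805))/26 = -2.3910846
Then eliminate the h^5 term (factor 3^5 = 243):
  (243·(-2.3910846) − (-2.3911053))/242 = -2.3910845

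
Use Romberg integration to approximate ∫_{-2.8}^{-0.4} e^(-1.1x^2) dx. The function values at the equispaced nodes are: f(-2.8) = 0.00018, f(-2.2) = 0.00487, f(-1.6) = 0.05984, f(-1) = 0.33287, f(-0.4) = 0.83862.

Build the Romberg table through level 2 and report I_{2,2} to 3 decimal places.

I_{0,0} (trapezoid, 1 panel, h=2.4000): 1.00656
I_{1,0} (trapezoid, 2 panels, h=1.2000): 0.57509
I_{2,0} (trapezoid, 4 panels, h=0.6000): 0.49019
I_{1,1} = 0.57509 + (0.57509 − 1.00656)/3 = 0.43127
I_{2,1} = 0.49019 + (0.49019 − 0.57509)/3 = 0.46189
I_{2,2} = 0.46189 + (0.46189 − 0.43127)/15 = 0.46393

0.464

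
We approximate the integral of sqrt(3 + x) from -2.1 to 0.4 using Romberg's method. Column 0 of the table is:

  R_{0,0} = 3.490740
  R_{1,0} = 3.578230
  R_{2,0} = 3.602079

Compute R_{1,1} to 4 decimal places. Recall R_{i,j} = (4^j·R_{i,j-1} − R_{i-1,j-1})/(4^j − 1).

3.6074

Richardson extrapolation on the trapezoidal column (denominator 4−1=3):
R_{1,1} = 3.578230 + (3.578230 − 3.490740)/3 = 3.607393
(Column j=1 coincides with Simpson's rule on the same nodes.)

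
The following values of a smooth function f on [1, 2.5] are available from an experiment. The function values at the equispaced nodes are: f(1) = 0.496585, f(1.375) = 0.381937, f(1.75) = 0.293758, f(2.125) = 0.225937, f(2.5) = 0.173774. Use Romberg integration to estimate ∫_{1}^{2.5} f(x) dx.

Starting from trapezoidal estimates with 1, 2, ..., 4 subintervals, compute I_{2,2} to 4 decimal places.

0.4612

I_{0,0} (trapezoid, 1 panel, h=1.5000): 0.502769
I_{1,0} (trapezoid, 2 panels, h=0.7500): 0.471703
I_{2,0} (trapezoid, 4 panels, h=0.3750): 0.463804
I_{1,1} = 0.471703 + (0.471703 − 0.502769)/3 = 0.461348
I_{2,1} = 0.463804 + (0.463804 − 0.471703)/3 = 0.461171
I_{2,2} = 0.461171 + (0.461171 − 0.461348)/15 = 0.461159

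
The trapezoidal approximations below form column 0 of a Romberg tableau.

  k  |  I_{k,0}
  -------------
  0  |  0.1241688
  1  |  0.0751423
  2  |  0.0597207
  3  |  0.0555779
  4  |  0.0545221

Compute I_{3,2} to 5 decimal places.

0.05417

I_{2,1} = (4·0.0597207 − 0.0751423) / 3 = 0.0545802
I_{3,1} = 0.0555779 + (0.0555779 − 0.0597207)/3 = 0.0541970
I_{3,2} = 0.0541970 + (0.0541970 − 0.0545802)/15 = 0.0541715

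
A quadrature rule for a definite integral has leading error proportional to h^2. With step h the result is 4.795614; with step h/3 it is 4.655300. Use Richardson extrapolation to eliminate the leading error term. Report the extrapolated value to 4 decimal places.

4.6378

The leading error scales as h^2; refining by a factor of 3 reduces it by 3^2 = 9.
Extrapolated value = (9·A(h/3) − A(h)) / (9 − 1)
= (9·4.655300 − 4.795614) / 8
= 37.102086 / 8 = 4.637761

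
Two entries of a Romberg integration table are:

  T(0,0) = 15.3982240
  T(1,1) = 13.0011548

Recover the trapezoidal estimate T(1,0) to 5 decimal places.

13.60042

From T(1,1) = (4·T(1,0) − T(0,0))/3, solve for T(1,0):
4·T(1,0) = 3·13.0011548 + 15.3982240 = 54.4016884
T(1,0) = 13.6004221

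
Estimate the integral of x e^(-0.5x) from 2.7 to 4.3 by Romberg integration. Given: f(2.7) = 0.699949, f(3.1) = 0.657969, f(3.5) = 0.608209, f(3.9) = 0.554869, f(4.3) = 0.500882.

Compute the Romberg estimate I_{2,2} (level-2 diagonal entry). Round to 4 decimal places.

0.9692

I_{0,0} (trapezoid, 1 panel, h=1.6000): 0.960665
I_{1,0} (trapezoid, 2 panels, h=0.8000): 0.966900
I_{2,0} (trapezoid, 4 panels, h=0.4000): 0.968585
I_{1,1} = 0.966900 + (0.966900 − 0.960665)/3 = 0.968978
I_{2,1} = 0.968585 + (0.968585 − 0.966900)/3 = 0.969147
I_{2,2} = 0.969147 + (0.969147 − 0.968978)/15 = 0.969158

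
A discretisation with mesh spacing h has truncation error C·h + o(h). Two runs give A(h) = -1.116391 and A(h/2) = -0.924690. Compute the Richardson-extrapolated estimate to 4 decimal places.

-0.7330

The leading error scales as h; refining by a factor of 2 reduces it by 2^1 = 2.
Extrapolated value = (2·A(h/2) − A(h)) / (2 − 1)
= (2·(-0.924690) − (-1.116391)) / 1
= -0.732989 / 1 = -0.732989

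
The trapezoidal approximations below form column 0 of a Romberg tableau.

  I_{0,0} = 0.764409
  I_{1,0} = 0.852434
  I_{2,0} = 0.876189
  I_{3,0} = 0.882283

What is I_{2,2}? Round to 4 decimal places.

0.8843

Richardson extrapolation on the trapezoidal column (denominator 4−1=3):
I_{1,1} = (4·0.852434 − 0.764409) / 3 = 0.881776
I_{2,1} = (4·0.876189 − 0.852434) / 3 = 0.884107
I_{2,2} = (16·0.884107 − 0.881776) / 15 = 0.884262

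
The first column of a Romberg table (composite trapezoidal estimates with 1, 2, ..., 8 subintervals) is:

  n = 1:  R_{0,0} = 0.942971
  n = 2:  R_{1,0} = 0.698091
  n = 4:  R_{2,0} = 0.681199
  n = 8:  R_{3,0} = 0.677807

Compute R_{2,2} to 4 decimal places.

R_{1,1} = 0.698091 + (0.698091 − 0.942971)/3 = 0.616464
R_{2,1} = (4·0.681199 − 0.698091) / 3 = 0.675568
R_{2,2} = (16·0.675568 − 0.616464) / 15 = 0.679508

0.6795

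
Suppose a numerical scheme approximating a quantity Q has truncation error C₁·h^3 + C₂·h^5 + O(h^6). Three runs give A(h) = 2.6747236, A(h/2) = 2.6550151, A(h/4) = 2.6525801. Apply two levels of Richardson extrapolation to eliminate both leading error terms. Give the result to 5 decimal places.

2.65223

First eliminate the h^3 term (factor 2^3 = 8):
  B₁ = (8·2.6550151 − 2.6747236)/7 = 2.6521996
  B₂ = (8·2.6525801 − 2.6550151)/7 = 2.6522322
Then eliminate the h^5 term (factor 2^5 = 32):
  (32·2.6522322 − 2.6521996)/31 = 2.6522333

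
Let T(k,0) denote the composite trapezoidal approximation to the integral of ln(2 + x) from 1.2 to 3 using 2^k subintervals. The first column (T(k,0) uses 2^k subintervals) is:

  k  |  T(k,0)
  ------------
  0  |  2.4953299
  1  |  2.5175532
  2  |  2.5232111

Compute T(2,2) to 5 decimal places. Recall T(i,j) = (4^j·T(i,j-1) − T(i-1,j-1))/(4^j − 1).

2.52511

T(1,1) = 2.5175532 + (2.5175532 − 2.4953299)/3 = 2.5249610
T(2,1) = 2.5232111 + (2.5232111 − 2.5175532)/3 = 2.5250971
T(2,2) = (16·2.5250971 − 2.5249610) / 15 = 2.5251062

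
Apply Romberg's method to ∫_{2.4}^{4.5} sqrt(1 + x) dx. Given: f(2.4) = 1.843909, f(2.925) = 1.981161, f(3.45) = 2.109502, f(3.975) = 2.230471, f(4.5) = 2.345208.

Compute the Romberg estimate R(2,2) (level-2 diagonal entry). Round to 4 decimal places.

R(0,0) (trapezoid, 1 panel, h=2.1000): 4.398573
R(1,0) (trapezoid, 2 panels, h=1.0500): 4.414264
R(2,0) (trapezoid, 4 panels, h=0.5250): 4.418239
R(1,1) = 4.414264 + (4.414264 − 4.398573)/3 = 4.419494
R(2,1) = 4.418239 + (4.418239 − 4.414264)/3 = 4.419564
R(2,2) = 4.419564 + (4.419564 − 4.419494)/15 = 4.419569

4.4196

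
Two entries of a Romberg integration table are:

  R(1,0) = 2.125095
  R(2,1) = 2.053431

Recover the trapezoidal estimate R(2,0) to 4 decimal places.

2.0713

From R(2,1) = (4·R(2,0) − R(1,0))/3, solve for R(2,0):
4·R(2,0) = 3·2.053431 + 2.125095 = 8.285388
R(2,0) = 2.071347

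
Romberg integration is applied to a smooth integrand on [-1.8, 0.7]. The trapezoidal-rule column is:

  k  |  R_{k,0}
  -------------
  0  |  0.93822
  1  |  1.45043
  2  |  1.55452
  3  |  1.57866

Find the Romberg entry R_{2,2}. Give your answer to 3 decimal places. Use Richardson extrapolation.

Richardson extrapolation on the trapezoidal column (denominator 4−1=3):
R_{1,1} = (4·1.45043 − 0.93822) / 3 = 1.62117
R_{2,1} = 1.55452 + (1.55452 − 1.45043)/3 = 1.58922
R_{2,2} = (16·1.58922 − 1.62117) / 15 = 1.58709

1.587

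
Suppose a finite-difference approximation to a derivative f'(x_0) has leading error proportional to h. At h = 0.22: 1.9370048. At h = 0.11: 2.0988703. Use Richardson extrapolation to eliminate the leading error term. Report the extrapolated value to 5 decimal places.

2.26074

Extrapolated value = (2·A(h/2) − A(h)) / (2 − 1)
= (2·2.0988703 − 1.9370048) / 1
= 2.2607358 / 1 = 2.2607358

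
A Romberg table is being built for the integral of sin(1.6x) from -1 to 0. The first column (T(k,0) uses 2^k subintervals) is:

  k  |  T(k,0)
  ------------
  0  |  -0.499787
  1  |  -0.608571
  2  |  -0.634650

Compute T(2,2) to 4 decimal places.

T(1,1) = -0.608571 + (-0.608571 − (-0.499787))/3 = -0.644832
T(2,1) = -0.634650 + (-0.634650 − (-0.608571))/3 = -0.643343
T(2,2) = (16·(-0.643343) − (-0.644832)) / 15 = -0.643244
(Column j=1 coincides with Simpson's rule on the same nodes.)

-0.6432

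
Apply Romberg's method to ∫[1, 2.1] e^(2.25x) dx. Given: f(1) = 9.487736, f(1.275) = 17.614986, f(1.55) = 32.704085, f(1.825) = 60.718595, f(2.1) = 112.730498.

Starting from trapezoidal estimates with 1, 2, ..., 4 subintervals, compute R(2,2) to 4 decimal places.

45.8902

R(0,0) (trapezoid, 1 panel, h=1.1000): 67.220029
R(1,0) (trapezoid, 2 panels, h=0.5500): 51.597261
R(2,0) (trapezoid, 4 panels, h=0.2750): 47.340365
R(1,1) = 51.597261 + (51.597261 − 67.220029)/3 = 46.389672
R(2,1) = 47.340365 + (47.340365 − 51.597261)/3 = 45.921400
R(2,2) = 45.921400 + (45.921400 − 46.389672)/15 = 45.890182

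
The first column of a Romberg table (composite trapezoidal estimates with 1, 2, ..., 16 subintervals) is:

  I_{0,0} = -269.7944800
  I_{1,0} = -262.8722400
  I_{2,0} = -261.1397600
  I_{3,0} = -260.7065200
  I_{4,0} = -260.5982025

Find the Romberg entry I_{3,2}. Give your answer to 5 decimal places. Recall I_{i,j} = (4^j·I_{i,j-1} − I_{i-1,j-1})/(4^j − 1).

Richardson extrapolation on the trapezoidal column (denominator 4−1=3):
I_{2,1} = (4·(-261.1397600) − (-262.8722400)) / 3 = -260.5622667
I_{3,1} = (4·(-260.7065200) − (-261.1397600)) / 3 = -260.5621067
I_{3,2} = (16·(-260.5621067) − (-260.5622667)) / 15 = -260.5620960
(Column j=1 coincides with Simpson's rule on the same nodes.)

-260.56210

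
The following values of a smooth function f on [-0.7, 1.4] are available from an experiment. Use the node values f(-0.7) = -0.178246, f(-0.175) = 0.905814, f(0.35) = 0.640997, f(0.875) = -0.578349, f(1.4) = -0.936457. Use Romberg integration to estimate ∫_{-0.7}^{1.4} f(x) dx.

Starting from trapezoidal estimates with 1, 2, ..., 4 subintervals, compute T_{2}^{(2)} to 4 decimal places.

T_{0}^{(0)} (trapezoid, 1 panel, h=2.1000): -1.170438
T_{1}^{(0)} (trapezoid, 2 panels, h=1.0500): 0.087828
T_{2}^{(0)} (trapezoid, 4 panels, h=0.5250): 0.215833
T_{1}^{(1)} = 0.087828 + (0.087828 − (-1.170438))/3 = 0.507250
T_{2}^{(1)} = 0.215833 + (0.215833 − 0.087828)/3 = 0.258501
T_{2}^{(2)} = 0.258501 + (0.258501 − 0.507250)/15 = 0.241918

0.2419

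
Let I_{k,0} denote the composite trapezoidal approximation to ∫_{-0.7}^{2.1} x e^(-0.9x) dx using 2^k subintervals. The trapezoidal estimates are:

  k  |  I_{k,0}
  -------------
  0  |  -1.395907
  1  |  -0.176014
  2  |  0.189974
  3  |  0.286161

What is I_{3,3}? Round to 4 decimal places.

Richardson extrapolation on the trapezoidal column (denominator 4−1=3):
I_{1,1} = (4·(-0.176014) − (-1.395907)) / 3 = 0.230617
I_{2,1} = 0.189974 + (0.189974 − (-0.176014))/3 = 0.311970
I_{3,1} = (4·0.286161 − 0.189974) / 3 = 0.318223
I_{2,2} = (16·0.311970 − 0.230617) / 15 = 0.317394
I_{3,2} = (16·0.318223 − 0.311970) / 15 = 0.318640
I_{3,3} = 0.318640 + (0.318640 − 0.317394)/63 = 0.318660

0.3187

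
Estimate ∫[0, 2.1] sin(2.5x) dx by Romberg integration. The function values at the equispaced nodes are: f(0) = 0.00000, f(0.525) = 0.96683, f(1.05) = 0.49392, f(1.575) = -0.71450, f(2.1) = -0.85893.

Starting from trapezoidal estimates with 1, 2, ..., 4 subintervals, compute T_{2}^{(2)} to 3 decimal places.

T_{0}^{(0)} (trapezoid, 1 panel, h=2.1000): -0.90188
T_{1}^{(0)} (trapezoid, 2 panels, h=1.0500): 0.06768
T_{2}^{(0)} (trapezoid, 4 panels, h=0.5250): 0.16631
T_{1}^{(1)} = 0.06768 + (0.06768 − (-0.90188))/3 = 0.39087
T_{2}^{(1)} = 0.16631 + (0.16631 − 0.06768)/3 = 0.19919
T_{2}^{(2)} = 0.19919 + (0.19919 − 0.39087)/15 = 0.18641

0.186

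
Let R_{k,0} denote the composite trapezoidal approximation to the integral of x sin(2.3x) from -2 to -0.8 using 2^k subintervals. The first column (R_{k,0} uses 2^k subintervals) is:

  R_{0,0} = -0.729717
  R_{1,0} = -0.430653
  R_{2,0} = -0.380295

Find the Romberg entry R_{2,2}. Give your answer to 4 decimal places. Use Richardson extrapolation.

Richardson extrapolation on the trapezoidal column (denominator 4−1=3):
R_{1,1} = (4·(-0.430653) − (-0.729717)) / 3 = -0.330965
R_{2,1} = (4·(-0.380295) − (-0.430653)) / 3 = -0.363509
R_{2,2} = -0.363509 + (-0.363509 − (-0.330965))/15 = -0.365679

-0.3657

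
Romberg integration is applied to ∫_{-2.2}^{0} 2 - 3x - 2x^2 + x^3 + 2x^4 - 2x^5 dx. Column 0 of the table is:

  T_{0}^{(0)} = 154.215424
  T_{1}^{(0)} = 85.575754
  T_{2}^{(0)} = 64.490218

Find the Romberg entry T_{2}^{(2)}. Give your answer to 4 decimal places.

Richardson extrapolation on the trapezoidal column (denominator 4−1=3):
T_{1}^{(1)} = (4·85.575754 − 154.215424) / 3 = 62.695864
T_{2}^{(1)} = (4·64.490218 − 85.575754) / 3 = 57.461706
T_{2}^{(2)} = 57.461706 + (57.461706 − 62.695864)/15 = 57.112762

57.1128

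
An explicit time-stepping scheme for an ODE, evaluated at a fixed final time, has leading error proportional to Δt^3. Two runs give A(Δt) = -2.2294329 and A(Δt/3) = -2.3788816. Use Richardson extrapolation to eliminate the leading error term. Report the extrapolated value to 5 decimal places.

-2.38463

The leading error scales as Δt^3; refining by a factor of 3 reduces it by 3^3 = 27.
Extrapolated value = (27·A(Δt/3) − A(Δt)) / (27 − 1)
= (27·(-2.3788816) − (-2.2294329)) / 26
= -62.0003703 / 26 = -2.3846296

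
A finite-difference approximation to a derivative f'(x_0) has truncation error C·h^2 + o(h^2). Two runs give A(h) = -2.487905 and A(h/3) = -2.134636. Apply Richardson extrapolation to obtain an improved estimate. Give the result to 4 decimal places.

-2.0905

Extrapolated value = (9·A(h/3) − A(h)) / (9 − 1)
= (9·(-2.134636) − (-2.487905)) / 8
= -16.723819 / 8 = -2.090477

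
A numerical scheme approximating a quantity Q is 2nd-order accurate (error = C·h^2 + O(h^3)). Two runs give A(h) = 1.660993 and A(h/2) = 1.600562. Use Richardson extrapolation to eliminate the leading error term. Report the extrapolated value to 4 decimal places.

1.5804

Extrapolated value = (4·A(h/2) − A(h)) / (4 − 1)
= (4·1.600562 − 1.660993) / 3
= 4.741255 / 3 = 1.580418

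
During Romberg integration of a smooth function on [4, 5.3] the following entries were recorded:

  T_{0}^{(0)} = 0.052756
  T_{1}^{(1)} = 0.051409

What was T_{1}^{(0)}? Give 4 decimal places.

0.0517

From T_{1}^{(1)} = (4·T_{1}^{(0)} − T_{0}^{(0)})/3, solve for T_{1}^{(0)}:
4·T_{1}^{(0)} = 3·0.051409 + 0.052756 = 0.206983
T_{1}^{(0)} = 0.051746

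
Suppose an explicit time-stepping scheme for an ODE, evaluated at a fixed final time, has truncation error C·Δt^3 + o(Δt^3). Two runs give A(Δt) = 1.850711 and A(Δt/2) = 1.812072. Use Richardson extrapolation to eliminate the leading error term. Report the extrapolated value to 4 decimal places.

Extrapolated value = (8·A(Δt/2) − A(Δt)) / (8 − 1)
= (8·1.812072 − 1.850711) / 7
= 12.645865 / 7 = 1.806552

1.8066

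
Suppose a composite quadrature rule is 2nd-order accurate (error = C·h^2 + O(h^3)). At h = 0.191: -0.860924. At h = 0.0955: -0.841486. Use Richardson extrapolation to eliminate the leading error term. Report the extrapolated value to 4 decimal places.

The leading error scales as h^2; refining by a factor of 2 reduces it by 2^2 = 4.
Extrapolated value = (4·A(h/2) − A(h)) / (4 − 1)
= (4·(-0.841486) − (-0.860924)) / 3
= -2.505020 / 3 = -0.835007

-0.8350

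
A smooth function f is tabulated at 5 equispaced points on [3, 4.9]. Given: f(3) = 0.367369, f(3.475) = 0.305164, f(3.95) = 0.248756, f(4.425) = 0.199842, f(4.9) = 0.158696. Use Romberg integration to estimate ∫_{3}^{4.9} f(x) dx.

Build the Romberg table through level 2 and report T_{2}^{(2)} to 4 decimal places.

0.4819

T_{0}^{(0)} (trapezoid, 1 panel, h=1.9000): 0.499762
T_{1}^{(0)} (trapezoid, 2 panels, h=0.9500): 0.486199
T_{2}^{(0)} (trapezoid, 4 panels, h=0.4750): 0.482977
T_{1}^{(1)} = 0.486199 + (0.486199 − 0.499762)/3 = 0.481678
T_{2}^{(1)} = 0.482977 + (0.482977 − 0.486199)/3 = 0.481903
T_{2}^{(2)} = 0.481903 + (0.481903 − 0.481678)/15 = 0.481918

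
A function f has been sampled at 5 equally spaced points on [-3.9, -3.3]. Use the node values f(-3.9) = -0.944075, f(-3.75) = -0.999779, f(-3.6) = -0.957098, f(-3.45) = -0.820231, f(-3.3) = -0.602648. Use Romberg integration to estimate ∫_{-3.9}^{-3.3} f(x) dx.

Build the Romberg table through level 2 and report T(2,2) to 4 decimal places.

T(0,0) (trapezoid, 1 panel, h=0.6000): -0.464017
T(1,0) (trapezoid, 2 panels, h=0.3000): -0.519138
T(2,0) (trapezoid, 4 panels, h=0.1500): -0.532570
T(1,1) = -0.519138 + (-0.519138 − (-0.464017))/3 = -0.537512
T(2,1) = -0.532570 + (-0.532570 − (-0.519138))/3 = -0.537047
T(2,2) = -0.537047 + (-0.537047 − (-0.537512))/15 = -0.537016

-0.5370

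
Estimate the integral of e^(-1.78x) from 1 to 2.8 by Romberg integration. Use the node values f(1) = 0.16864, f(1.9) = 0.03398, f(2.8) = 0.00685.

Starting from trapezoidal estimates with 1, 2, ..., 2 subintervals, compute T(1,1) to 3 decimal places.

T(0,0) (trapezoid, 1 panel, h=1.8000): 0.15794
T(1,0) (trapezoid, 2 panels, h=0.9000): 0.10955
T(1,1) = 0.10955 + (0.10955 − 0.15794)/3 = 0.09342

0.093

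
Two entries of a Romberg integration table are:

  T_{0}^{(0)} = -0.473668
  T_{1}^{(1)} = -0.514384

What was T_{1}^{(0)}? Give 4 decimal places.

From T_{1}^{(1)} = (4·T_{1}^{(0)} − T_{0}^{(0)})/3, solve for T_{1}^{(0)}:
4·T_{1}^{(0)} = 3·(-0.514384) + (-0.473668) = -2.016820
T_{1}^{(0)} = -0.504205

-0.5042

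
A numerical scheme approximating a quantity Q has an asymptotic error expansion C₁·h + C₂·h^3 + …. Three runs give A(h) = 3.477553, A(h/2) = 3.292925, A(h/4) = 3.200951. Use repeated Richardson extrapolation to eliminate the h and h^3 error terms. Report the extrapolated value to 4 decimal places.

3.1091

First eliminate the h term (factor 2^1 = 2):
  B₁ = (2·3.292925 − 3.477553)/1 = 3.108297
  B₂ = (2·3.200951 − 3.292925)/1 = 3.108977
Then eliminate the h^3 term (factor 2^3 = 8):
  (8·3.108977 − 3.108297)/7 = 3.109074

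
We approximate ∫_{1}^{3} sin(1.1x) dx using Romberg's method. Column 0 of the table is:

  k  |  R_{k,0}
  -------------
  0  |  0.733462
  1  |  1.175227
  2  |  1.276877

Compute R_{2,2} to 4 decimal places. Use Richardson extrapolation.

Richardson extrapolation on the trapezoidal column (denominator 4−1=3):
R_{1,1} = (4·1.175227 − 0.733462) / 3 = 1.322482
R_{2,1} = (4·1.276877 − 1.175227) / 3 = 1.310760
R_{2,2} = (16·1.310760 − 1.322482) / 15 = 1.309979

1.3100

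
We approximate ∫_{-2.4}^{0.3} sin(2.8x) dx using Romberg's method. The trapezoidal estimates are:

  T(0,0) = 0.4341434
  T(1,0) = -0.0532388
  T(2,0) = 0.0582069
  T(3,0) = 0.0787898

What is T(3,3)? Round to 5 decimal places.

Richardson extrapolation on the trapezoidal column (denominator 4−1=3):
T(1,1) = (4·(-0.0532388) − 0.4341434) / 3 = -0.2156995
T(2,1) = 0.0582069 + (0.0582069 − (-0.0532388))/3 = 0.0953555
T(3,1) = (4·0.0787898 − 0.0582069) / 3 = 0.0856508
T(2,2) = 0.0953555 + (0.0953555 − (-0.2156995))/15 = 0.1160925
T(3,2) = 0.0856508 + (0.0856508 − 0.0953555)/15 = 0.0850038
T(3,3) = (64·0.0850038 − 0.1160925) / 63 = 0.0845103

0.08451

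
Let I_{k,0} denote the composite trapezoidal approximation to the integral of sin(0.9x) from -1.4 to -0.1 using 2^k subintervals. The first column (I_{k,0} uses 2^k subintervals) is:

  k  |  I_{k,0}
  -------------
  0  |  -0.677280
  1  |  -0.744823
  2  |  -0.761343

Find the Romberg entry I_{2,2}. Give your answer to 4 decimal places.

I_{1,1} = -0.744823 + (-0.744823 − (-0.677280))/3 = -0.767337
I_{2,1} = -0.761343 + (-0.761343 − (-0.744823))/3 = -0.766850
I_{2,2} = (16·(-0.766850) − (-0.767337)) / 15 = -0.766818

-0.7668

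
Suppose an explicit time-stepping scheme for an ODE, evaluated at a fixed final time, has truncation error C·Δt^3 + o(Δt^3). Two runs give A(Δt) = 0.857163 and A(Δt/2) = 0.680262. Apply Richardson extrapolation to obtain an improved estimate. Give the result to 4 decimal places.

Extrapolated value = (8·A(Δt/2) − A(Δt)) / (8 − 1)
= (8·0.680262 − 0.857163) / 7
= 4.584933 / 7 = 0.654990

0.6550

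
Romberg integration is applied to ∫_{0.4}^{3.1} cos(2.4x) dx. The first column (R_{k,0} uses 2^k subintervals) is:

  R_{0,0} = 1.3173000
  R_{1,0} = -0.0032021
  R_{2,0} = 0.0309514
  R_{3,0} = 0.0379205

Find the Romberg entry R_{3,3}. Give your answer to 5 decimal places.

Richardson extrapolation on the trapezoidal column (denominator 4−1=3):
R_{1,1} = -0.0032021 + (-0.0032021 − 1.3173000)/3 = -0.4433695
R_{2,1} = (4·0.0309514 − (-0.0032021)) / 3 = 0.0423359
R_{3,1} = (4·0.0379205 − 0.0309514) / 3 = 0.0402435
R_{2,2} = (16·0.0423359 − (-0.4433695)) / 15 = 0.0747163
R_{3,2} = (16·0.0402435 − 0.0423359) / 15 = 0.0401040
R_{3,3} = 0.0401040 + (0.0401040 − 0.0747163)/63 = 0.0395546

0.03955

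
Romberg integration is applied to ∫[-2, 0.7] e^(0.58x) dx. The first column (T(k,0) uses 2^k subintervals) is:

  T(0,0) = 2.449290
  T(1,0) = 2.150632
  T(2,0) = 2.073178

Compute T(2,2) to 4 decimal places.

2.0471

T(1,1) = (4·2.150632 − 2.449290) / 3 = 2.051079
T(2,1) = (4·2.073178 − 2.150632) / 3 = 2.047360
T(2,2) = (16·2.047360 − 2.051079) / 15 = 2.047112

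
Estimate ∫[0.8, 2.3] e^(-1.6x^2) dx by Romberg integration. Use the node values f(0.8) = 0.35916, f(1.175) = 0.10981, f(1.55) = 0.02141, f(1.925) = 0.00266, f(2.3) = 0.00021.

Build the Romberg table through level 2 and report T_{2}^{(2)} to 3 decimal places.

0.106

T_{0}^{(0)} (trapezoid, 1 panel, h=1.5000): 0.26953
T_{1}^{(0)} (trapezoid, 2 panels, h=0.7500): 0.15082
T_{2}^{(0)} (trapezoid, 4 panels, h=0.3750): 0.11759
T_{1}^{(1)} = 0.15082 + (0.15082 − 0.26953)/3 = 0.11125
T_{2}^{(1)} = 0.11759 + (0.11759 − 0.15082)/3 = 0.10651
T_{2}^{(2)} = 0.10651 + (0.10651 − 0.11125)/15 = 0.10619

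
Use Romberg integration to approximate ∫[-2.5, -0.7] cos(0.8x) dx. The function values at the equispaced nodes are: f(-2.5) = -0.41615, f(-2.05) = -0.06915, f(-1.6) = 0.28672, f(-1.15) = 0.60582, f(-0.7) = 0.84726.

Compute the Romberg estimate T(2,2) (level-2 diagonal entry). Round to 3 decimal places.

T(0,0) (trapezoid, 1 panel, h=1.8000): 0.38800
T(1,0) (trapezoid, 2 panels, h=0.9000): 0.45205
T(2,0) (trapezoid, 4 panels, h=0.4500): 0.46753
T(1,1) = 0.45205 + (0.45205 − 0.38800)/3 = 0.47340
T(2,1) = 0.46753 + (0.46753 − 0.45205)/3 = 0.47269
T(2,2) = 0.47269 + (0.47269 − 0.47340)/15 = 0.47264

0.473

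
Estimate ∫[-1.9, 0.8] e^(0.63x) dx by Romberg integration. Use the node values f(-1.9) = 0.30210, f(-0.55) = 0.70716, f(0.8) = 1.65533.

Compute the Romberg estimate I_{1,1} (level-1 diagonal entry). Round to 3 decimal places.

I_{0,0} (trapezoid, 1 panel, h=2.7000): 2.64253
I_{1,0} (trapezoid, 2 panels, h=1.3500): 2.27593
I_{1,1} = 2.27593 + (2.27593 − 2.64253)/3 = 2.15373

2.154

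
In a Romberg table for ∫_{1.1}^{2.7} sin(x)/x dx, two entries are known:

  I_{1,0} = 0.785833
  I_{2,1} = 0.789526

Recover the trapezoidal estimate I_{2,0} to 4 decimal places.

0.7886

From I_{2,1} = (4·I_{2,0} − I_{1,0})/3, solve for I_{2,0}:
4·I_{2,0} = 3·0.789526 + 0.785833 = 3.154411
I_{2,0} = 0.788603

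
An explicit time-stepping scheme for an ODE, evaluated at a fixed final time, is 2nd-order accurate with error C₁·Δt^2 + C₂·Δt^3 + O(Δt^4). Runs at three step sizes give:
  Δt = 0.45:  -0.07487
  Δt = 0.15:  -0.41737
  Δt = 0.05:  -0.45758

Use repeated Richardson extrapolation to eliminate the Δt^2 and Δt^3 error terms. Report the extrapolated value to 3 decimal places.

-0.463

First eliminate the Δt^2 term (factor 3^2 = 9):
  B₁ = (9·(-0.41737) − (-0.07487))/8 = -0.46018
  B₂ = (9·(-0.45758) − (-0.41737))/8 = -0.46261
Then eliminate the Δt^3 term (factor 3^3 = 27):
  (27·(-0.46261) − (-0.46018))/26 = -0.46270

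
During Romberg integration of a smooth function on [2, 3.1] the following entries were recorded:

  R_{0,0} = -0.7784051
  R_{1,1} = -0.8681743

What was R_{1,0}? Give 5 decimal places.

-0.84573

From R_{1,1} = (4·R_{1,0} − R_{0,0})/3, solve for R_{1,0}:
4·R_{1,0} = 3·(-0.8681743) + (-0.7784051) = -3.3829280
R_{1,0} = -0.8457320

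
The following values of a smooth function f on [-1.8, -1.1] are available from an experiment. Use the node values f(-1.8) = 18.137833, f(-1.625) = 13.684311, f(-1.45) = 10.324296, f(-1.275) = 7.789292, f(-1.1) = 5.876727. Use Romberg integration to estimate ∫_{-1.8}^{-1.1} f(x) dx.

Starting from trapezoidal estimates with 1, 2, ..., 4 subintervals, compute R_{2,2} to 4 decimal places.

7.6156

R_{0,0} (trapezoid, 1 panel, h=0.7000): 8.405096
R_{1,0} (trapezoid, 2 panels, h=0.3500): 7.816052
R_{2,0} (trapezoid, 4 panels, h=0.1750): 7.665906
R_{1,1} = 7.816052 + (7.816052 − 8.405096)/3 = 7.619704
R_{2,1} = 7.665906 + (7.665906 − 7.816052)/3 = 7.615857
R_{2,2} = 7.615857 + (7.615857 − 7.619704)/15 = 7.615601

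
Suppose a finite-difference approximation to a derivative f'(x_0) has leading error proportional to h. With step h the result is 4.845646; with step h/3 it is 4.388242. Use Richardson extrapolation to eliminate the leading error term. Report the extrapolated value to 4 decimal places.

4.1595

The leading error scales as h; refining by a factor of 3 reduces it by 3^1 = 3.
Extrapolated value = (3·A(h/3) − A(h)) / (3 − 1)
= (3·4.388242 − 4.845646) / 2
= 8.319080 / 2 = 4.159540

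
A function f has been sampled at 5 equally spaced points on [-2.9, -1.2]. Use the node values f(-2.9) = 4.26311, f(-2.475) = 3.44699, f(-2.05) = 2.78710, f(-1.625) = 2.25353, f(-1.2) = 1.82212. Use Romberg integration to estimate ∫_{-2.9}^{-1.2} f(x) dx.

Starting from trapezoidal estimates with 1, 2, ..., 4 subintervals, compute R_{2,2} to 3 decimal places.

R_{0,0} (trapezoid, 1 panel, h=1.7000): 5.17245
R_{1,0} (trapezoid, 2 panels, h=0.8500): 4.95526
R_{2,0} (trapezoid, 4 panels, h=0.4250): 4.90035
R_{1,1} = 4.95526 + (4.95526 − 5.17245)/3 = 4.88286
R_{2,1} = 4.90035 + (4.90035 − 4.95526)/3 = 4.88205
R_{2,2} = 4.88205 + (4.88205 − 4.88286)/15 = 4.88200

4.882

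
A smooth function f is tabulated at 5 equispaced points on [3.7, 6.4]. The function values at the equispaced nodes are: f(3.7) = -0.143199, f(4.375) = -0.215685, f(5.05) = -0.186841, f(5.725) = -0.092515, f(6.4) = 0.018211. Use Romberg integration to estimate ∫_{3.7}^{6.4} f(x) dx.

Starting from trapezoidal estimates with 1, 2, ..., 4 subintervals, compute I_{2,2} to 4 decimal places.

I_{0,0} (trapezoid, 1 panel, h=2.7000): -0.168734
I_{1,0} (trapezoid, 2 panels, h=1.3500): -0.336602
I_{2,0} (trapezoid, 4 panels, h=0.6750): -0.376336
I_{1,1} = -0.336602 + (-0.336602 − (-0.168734))/3 = -0.392558
I_{2,1} = -0.376336 + (-0.376336 − (-0.336602))/3 = -0.389581
I_{2,2} = -0.389581 + (-0.389581 − (-0.392558))/15 = -0.389383

-0.3894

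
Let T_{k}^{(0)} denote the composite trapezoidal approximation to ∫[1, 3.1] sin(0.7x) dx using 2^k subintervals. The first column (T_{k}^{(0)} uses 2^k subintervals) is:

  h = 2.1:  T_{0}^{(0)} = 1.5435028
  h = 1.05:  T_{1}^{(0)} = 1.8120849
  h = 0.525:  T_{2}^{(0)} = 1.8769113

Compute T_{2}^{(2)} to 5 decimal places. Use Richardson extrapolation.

1.89831

T_{1}^{(1)} = (4·1.8120849 − 1.5435028) / 3 = 1.9016123
T_{2}^{(1)} = (4·1.8769113 − 1.8120849) / 3 = 1.8985201
T_{2}^{(2)} = 1.8985201 + (1.8985201 − 1.9016123)/15 = 1.8983140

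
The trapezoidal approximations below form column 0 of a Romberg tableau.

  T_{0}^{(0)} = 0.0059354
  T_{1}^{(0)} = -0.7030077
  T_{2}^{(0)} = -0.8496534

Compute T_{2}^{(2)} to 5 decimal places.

T_{1}^{(1)} = (4·(-0.7030077) − 0.0059354) / 3 = -0.9393221
T_{2}^{(1)} = -0.8496534 + (-0.8496534 − (-0.7030077))/3 = -0.8985353
T_{2}^{(2)} = -0.8985353 + (-0.8985353 − (-0.9393221))/15 = -0.8958162

-0.89582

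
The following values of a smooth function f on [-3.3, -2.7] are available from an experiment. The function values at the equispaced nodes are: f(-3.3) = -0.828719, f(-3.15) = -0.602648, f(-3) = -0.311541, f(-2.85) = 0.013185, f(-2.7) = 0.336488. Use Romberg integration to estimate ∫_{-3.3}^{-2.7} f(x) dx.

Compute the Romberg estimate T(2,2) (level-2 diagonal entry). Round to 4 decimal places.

T(0,0) (trapezoid, 1 panel, h=0.6000): -0.147669
T(1,0) (trapezoid, 2 panels, h=0.3000): -0.167297
T(2,0) (trapezoid, 4 panels, h=0.1500): -0.172068
T(1,1) = -0.167297 + (-0.167297 − (-0.147669))/3 = -0.173840
T(2,1) = -0.172068 + (-0.172068 − (-0.167297))/3 = -0.173658
T(2,2) = -0.173658 + (-0.173658 − (-0.173840))/15 = -0.173646

-0.1736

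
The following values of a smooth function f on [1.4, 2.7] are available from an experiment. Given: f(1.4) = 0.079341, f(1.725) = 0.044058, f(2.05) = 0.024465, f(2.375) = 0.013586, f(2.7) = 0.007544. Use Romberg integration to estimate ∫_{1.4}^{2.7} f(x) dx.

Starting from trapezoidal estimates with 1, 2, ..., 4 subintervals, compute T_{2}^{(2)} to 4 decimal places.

T_{0}^{(0)} (trapezoid, 1 panel, h=1.3000): 0.056475
T_{1}^{(0)} (trapezoid, 2 panels, h=0.6500): 0.044140
T_{2}^{(0)} (trapezoid, 4 panels, h=0.3250): 0.040804
T_{1}^{(1)} = 0.044140 + (0.044140 − 0.056475)/3 = 0.040028
T_{2}^{(1)} = 0.040804 + (0.040804 − 0.044140)/3 = 0.039692
T_{2}^{(2)} = 0.039692 + (0.039692 − 0.040028)/15 = 0.039670

0.0397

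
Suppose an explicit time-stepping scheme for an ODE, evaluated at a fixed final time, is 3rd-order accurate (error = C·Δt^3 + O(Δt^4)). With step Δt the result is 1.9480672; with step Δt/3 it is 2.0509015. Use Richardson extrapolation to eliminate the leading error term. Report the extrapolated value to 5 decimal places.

Extrapolated value = (27·A(Δt/3) − A(Δt)) / (27 − 1)
= (27·2.0509015 − 1.9480672) / 26
= 53.4262733 / 26 = 2.0548567

2.05486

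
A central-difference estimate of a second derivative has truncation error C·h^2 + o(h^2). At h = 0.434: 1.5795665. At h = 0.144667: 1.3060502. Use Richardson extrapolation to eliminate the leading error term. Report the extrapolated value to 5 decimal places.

1.27186

Extrapolated value = (9·A(h/3) − A(h)) / (9 − 1)
= (9·1.3060502 − 1.5795665) / 8
= 10.1748853 / 8 = 1.2718607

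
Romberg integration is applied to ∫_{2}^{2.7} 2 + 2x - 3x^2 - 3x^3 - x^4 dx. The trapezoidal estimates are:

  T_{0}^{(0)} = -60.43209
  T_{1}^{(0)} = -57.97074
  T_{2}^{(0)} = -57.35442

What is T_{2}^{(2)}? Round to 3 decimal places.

Richardson extrapolation on the trapezoidal column (denominator 4−1=3):
T_{1}^{(1)} = -57.97074 + (-57.97074 − (-60.43209))/3 = -57.15029
T_{2}^{(1)} = -57.35442 + (-57.35442 − (-57.97074))/3 = -57.14898
T_{2}^{(2)} = -57.14898 + (-57.14898 − (-57.15029))/15 = -57.14889

-57.149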